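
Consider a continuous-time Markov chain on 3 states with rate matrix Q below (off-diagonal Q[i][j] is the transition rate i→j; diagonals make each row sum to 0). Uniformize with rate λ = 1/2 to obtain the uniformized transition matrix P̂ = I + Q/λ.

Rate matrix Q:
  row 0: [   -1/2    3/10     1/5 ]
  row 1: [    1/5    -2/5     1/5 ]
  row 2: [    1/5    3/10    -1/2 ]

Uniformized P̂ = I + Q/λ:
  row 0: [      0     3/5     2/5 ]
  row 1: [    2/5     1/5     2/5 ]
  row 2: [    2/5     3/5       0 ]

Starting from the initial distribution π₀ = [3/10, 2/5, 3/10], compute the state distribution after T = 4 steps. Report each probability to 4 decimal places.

t=0: π = [0.3000, 0.4000, 0.3000]
t=1: π = [0.2800, 0.4400, 0.2800]
t=2: π = [0.2880, 0.4240, 0.2880]
t=3: π = [0.2848, 0.4304, 0.2848]
t=4: π = [0.2861, 0.4278, 0.2861]

π = [0.2861, 0.4278, 0.2861]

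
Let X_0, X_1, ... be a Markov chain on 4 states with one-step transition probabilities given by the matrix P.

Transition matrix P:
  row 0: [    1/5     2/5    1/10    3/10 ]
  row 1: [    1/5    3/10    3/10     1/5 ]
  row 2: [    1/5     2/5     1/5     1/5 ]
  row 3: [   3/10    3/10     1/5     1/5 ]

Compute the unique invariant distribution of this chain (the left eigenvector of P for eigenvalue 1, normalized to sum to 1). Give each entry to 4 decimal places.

Balance equations π_j = Σ_i π_i·P[i][j]:
  π_0 = 1/5·π_0 + 1/5·π_1 + 1/5·π_2 + 3/10·π_3
  π_1 = 2/5·π_0 + 3/10·π_1 + 2/5·π_2 + 3/10·π_3
  π_2 = 1/10·π_0 + 3/10·π_1 + 1/5·π_2 + 1/5·π_3
  normalize: π_0 + π_1 + π_2 + π_3 = 1
Solving the linear system gives exactly π = [2/9, 34/99, 7/33, 2/9].

π = [0.2222, 0.3434, 0.2121, 0.2222]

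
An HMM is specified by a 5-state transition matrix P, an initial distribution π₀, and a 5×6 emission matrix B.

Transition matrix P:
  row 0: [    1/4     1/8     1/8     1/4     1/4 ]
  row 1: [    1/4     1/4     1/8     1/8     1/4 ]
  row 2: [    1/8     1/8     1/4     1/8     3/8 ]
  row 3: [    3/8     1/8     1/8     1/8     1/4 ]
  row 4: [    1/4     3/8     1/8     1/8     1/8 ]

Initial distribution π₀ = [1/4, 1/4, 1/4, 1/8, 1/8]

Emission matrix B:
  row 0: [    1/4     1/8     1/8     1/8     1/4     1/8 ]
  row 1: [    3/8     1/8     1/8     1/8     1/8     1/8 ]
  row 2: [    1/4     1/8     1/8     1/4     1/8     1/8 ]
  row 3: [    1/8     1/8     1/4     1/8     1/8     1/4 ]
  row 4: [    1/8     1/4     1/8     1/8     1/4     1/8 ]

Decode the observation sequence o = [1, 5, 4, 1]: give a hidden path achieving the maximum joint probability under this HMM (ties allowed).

t=0: δ = [3.125e-02, 3.125e-02, 3.125e-02, 1.562e-02, 3.125e-02]  (obs o_0=1)
t=1: δ = [9.766e-04, 1.465e-03, 9.766e-04, 1.953e-03, 1.465e-03]  ψ = [0, 4, 2, 0, 2]  (obs o_1=5)
t=2: δ = [1.831e-04, 6.866e-05, 3.052e-05, 3.052e-05, 1.221e-04]  ψ = [3, 4, 2, 0, 3]  (obs o_2=4)
t=3: δ = [5.722e-06, 5.722e-06, 2.861e-06, 5.722e-06, 1.144e-05]  ψ = [0, 4, 0, 0, 0]  (obs o_3=1)
backtrack: best end state = 4; path = [0, 3, 0, 4]

path = [0, 3, 0, 4]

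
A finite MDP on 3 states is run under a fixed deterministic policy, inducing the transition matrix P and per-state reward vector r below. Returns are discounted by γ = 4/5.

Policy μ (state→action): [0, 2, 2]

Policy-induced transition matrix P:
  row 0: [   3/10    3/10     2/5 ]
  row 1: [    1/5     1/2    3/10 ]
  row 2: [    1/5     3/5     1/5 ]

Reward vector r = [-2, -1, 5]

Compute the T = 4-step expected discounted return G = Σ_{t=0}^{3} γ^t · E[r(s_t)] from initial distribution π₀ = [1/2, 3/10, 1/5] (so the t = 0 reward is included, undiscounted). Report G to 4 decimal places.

G = 0.8964

t=0: π = [0.5000, 0.3000, 0.2000], E[r] = -0.3000, γ^t·E[r] = -0.300000, running G = -0.300000
t=1: π = [0.2500, 0.4200, 0.3300], E[r] = 0.7300, γ^t·E[r] = 0.584000, running G = 0.284000
t=2: π = [0.2250, 0.4830, 0.2920], E[r] = 0.5270, γ^t·E[r] = 0.337280, running G = 0.621280
t=3: π = [0.2225, 0.4842, 0.2933], E[r] = 0.5373, γ^t·E[r] = 0.275098, running G = 0.896378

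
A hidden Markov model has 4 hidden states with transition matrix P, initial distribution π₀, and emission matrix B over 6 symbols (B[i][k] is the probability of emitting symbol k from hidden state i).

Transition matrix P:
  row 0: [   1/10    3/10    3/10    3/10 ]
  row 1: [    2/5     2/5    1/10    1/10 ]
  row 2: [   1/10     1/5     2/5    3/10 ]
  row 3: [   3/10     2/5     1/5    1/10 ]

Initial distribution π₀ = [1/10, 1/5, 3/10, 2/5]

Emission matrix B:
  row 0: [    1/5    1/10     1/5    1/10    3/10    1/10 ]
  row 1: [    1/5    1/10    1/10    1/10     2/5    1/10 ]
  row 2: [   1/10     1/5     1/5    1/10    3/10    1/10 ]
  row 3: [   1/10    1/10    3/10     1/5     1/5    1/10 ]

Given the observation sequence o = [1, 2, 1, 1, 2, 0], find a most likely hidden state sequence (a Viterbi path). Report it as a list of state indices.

t=0: δ = [1.000e-02, 2.000e-02, 6.000e-02, 4.000e-02]  (obs o_0=1)
t=1: δ = [2.400e-03, 1.600e-03, 4.800e-03, 5.400e-03]  ψ = [3, 3, 2, 2]  (obs o_1=2)
t=2: δ = [1.620e-04, 2.160e-04, 3.840e-04, 1.440e-04]  ψ = [3, 3, 2, 2]  (obs o_2=1)
t=3: δ = [8.640e-06, 8.640e-06, 3.072e-05, 1.152e-05]  ψ = [1, 1, 2, 2]  (obs o_3=1)
t=4: δ = [6.912e-07, 6.144e-07, 2.458e-06, 2.765e-06]  ψ = [1, 2, 2, 2]  (obs o_4=2)
t=5: δ = [1.659e-07, 2.212e-07, 9.830e-08, 7.373e-08]  ψ = [3, 3, 2, 2]  (obs o_5=0)
backtrack: best end state = 1; path = [2, 2, 2, 2, 3, 1]

path = [2, 2, 2, 2, 3, 1]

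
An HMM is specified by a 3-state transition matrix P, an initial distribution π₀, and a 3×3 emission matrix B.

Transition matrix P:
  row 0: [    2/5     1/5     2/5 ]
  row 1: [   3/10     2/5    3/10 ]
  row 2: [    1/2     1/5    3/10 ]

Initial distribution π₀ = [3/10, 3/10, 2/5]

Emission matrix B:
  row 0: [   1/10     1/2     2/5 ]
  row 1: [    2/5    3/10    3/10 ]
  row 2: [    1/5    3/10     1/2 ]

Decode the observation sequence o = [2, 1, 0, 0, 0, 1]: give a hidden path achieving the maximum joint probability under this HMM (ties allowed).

t=0: δ = [1.200e-01, 9.000e-02, 2.000e-01]  (obs o_0=2)
t=1: δ = [5.000e-02, 1.200e-02, 1.800e-02]  ψ = [2, 2, 2]  (obs o_1=1)
t=2: δ = [2.000e-03, 4.000e-03, 4.000e-03]  ψ = [0, 0, 0]  (obs o_2=0)
t=3: δ = [2.000e-04, 6.400e-04, 2.400e-04]  ψ = [2, 1, 1]  (obs o_3=0)
t=4: δ = [1.920e-05, 1.024e-04, 3.840e-05]  ψ = [1, 1, 1]  (obs o_4=0)
t=5: δ = [1.536e-05, 1.229e-05, 9.216e-06]  ψ = [1, 1, 1]  (obs o_5=1)
backtrack: best end state = 0; path = [2, 0, 1, 1, 1, 0]

path = [2, 0, 1, 1, 1, 0]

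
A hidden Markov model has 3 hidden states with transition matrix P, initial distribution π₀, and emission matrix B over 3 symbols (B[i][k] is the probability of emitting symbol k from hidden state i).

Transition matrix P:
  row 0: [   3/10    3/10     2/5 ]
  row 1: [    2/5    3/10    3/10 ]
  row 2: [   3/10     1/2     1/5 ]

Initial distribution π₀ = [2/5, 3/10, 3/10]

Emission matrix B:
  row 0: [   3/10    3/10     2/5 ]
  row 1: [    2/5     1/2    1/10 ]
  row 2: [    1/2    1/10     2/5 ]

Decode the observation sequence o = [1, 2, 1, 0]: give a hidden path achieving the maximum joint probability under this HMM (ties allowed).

path = [0, 2, 1, 2]

t=0: δ = [1.200e-01, 1.500e-01, 3.000e-02]  (obs o_0=1)
t=1: δ = [2.400e-02, 4.500e-03, 1.920e-02]  ψ = [1, 1, 0]  (obs o_1=2)
t=2: δ = [2.160e-03, 4.800e-03, 9.600e-04]  ψ = [0, 2, 0]  (obs o_2=1)
t=3: δ = [5.760e-04, 5.760e-04, 7.200e-04]  ψ = [1, 1, 1]  (obs o_3=0)
backtrack: best end state = 2; path = [0, 2, 1, 2]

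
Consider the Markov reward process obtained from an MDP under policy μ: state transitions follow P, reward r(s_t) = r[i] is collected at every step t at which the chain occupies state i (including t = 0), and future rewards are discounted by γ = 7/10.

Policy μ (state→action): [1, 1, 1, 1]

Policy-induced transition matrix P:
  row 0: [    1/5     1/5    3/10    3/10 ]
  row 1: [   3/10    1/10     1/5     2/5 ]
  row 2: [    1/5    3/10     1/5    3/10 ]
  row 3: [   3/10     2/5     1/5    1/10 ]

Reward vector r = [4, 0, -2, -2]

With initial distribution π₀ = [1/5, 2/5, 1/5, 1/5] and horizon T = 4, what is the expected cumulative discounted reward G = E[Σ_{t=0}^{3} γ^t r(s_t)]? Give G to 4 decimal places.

G = 0.0195

t=0: π = [0.2000, 0.4000, 0.2000, 0.2000], E[r] = 0.0000, γ^t·E[r] = 0.000000, running G = 0.000000
t=1: π = [0.2600, 0.2200, 0.2200, 0.3000], E[r] = 0.0000, γ^t·E[r] = 0.000000, running G = 0.000000
t=2: π = [0.2520, 0.2600, 0.2260, 0.2620], E[r] = 0.0320, γ^t·E[r] = 0.015680, running G = 0.015680
t=3: π = [0.2522, 0.2490, 0.2252, 0.2736], E[r] = 0.0112, γ^t·E[r] = 0.003842, running G = 0.019522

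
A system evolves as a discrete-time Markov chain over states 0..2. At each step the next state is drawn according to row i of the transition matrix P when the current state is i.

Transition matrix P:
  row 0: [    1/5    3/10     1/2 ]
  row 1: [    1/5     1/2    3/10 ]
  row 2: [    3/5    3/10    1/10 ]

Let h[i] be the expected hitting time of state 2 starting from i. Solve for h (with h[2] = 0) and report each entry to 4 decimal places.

h = [2.3529, 2.9412, 0.0000]

First-step conditioning: h[2] = 0; for i ≠ 2, h[i] = 1 + Σ_k P[i][k]·h[k].
  h[0] = 1 + 1/5·h[0] + 3/10·h[1]
  h[1] = 1 + 1/5·h[0] + 1/2·h[1]
Solving the 2×2 linear system over states ≠ 2 gives exactly h = [40/17, 50/17, 0] (h[2] = 0 is the target).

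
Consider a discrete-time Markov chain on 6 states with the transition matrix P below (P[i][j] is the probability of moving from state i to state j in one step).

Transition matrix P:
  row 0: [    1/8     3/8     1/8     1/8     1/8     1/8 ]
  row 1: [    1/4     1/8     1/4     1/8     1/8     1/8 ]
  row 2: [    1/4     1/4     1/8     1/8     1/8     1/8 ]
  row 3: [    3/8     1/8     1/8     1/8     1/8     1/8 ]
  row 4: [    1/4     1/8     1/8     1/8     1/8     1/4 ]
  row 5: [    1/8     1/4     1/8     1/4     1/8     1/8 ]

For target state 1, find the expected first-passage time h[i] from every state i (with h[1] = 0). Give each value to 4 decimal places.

First-step conditioning: h[1] = 0; for i ≠ 1, h[i] = 1 + Σ_k P[i][k]·h[k].
  h[0] = 1 + 1/8·h[0] + 1/8·h[2] + 1/8·h[3] + 1/8·h[4] + 1/8·h[5]
  h[2] = 1 + 1/4·h[0] + 1/8·h[2] + 1/8·h[3] + 1/8·h[4] + 1/8·h[5]
  h[3] = 1 + 3/8·h[0] + 1/8·h[2] + 1/8·h[3] + 1/8·h[4] + 1/8·h[5]
  h[4] = 1 + 1/4·h[0] + 1/8·h[2] + 1/8·h[3] + 1/8·h[4] + 1/4·h[5]
  h[5] = 1 + 1/8·h[0] + 1/8·h[2] + 1/4·h[3] + 1/8·h[4] + 1/8·h[5]
Solving the 5×5 linear system over states ≠ 1 gives exactly h = [2048/563, 0, 2304/563, 2560/563, 2600/563, 2368/563] (h[1] = 0 is the target).

h = [3.6377, 0.0000, 4.0924, 4.5471, 4.6181, 4.2060]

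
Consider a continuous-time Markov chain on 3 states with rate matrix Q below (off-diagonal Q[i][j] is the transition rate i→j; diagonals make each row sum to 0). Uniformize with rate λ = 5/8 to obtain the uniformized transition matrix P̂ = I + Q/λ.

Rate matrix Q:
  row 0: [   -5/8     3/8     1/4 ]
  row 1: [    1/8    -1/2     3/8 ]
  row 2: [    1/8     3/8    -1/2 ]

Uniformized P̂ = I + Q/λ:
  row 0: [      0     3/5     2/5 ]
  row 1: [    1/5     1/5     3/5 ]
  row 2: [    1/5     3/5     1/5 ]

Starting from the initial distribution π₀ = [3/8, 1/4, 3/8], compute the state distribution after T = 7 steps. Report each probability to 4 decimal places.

π = [0.1667, 0.4289, 0.4045]

t=0: π = [0.3750, 0.2500, 0.3750]
t=1: π = [0.1250, 0.5000, 0.3750]
t=2: π = [0.1750, 0.4000, 0.4250]
t=3: π = [0.1650, 0.4400, 0.3950]
t=4: π = [0.1670, 0.4240, 0.4090]
t=5: π = [0.1666, 0.4304, 0.4030]
t=6: π = [0.1667, 0.4278, 0.4055]
t=7: π = [0.1667, 0.4289, 0.4045]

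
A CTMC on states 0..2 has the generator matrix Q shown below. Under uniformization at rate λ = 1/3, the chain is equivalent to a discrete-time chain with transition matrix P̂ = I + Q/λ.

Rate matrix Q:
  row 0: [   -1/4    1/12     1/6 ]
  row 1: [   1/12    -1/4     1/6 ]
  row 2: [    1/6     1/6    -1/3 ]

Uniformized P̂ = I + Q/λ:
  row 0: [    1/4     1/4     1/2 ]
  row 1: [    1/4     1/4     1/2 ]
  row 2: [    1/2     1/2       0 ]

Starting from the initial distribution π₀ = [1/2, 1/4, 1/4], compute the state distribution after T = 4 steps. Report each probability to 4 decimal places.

π = [0.3359, 0.3359, 0.3281]

t=0: π = [0.5000, 0.2500, 0.2500]
t=1: π = [0.3125, 0.3125, 0.3750]
t=2: π = [0.3438, 0.3438, 0.3125]
t=3: π = [0.3281, 0.3281, 0.3438]
t=4: π = [0.3359, 0.3359, 0.3281]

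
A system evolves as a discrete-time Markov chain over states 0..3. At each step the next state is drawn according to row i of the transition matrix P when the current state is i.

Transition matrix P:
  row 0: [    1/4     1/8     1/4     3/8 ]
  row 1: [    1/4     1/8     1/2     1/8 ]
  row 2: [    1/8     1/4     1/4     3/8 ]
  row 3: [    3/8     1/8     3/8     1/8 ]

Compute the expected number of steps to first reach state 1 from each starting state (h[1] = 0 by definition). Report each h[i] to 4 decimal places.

First-step conditioning: h[1] = 0; for i ≠ 1, h[i] = 1 + Σ_k P[i][k]·h[k].
  h[0] = 1 + 1/4·h[0] + 1/4·h[2] + 3/8·h[3]
  h[2] = 1 + 1/8·h[0] + 1/4·h[2] + 3/8·h[3]
  h[3] = 1 + 3/8·h[0] + 3/8·h[2] + 1/8·h[3]
Solving the 3×3 linear system over states ≠ 1 gives exactly h = [640/103, 0, 560/103, 632/103] (h[1] = 0 is the target).

h = [6.2136, 0.0000, 5.4369, 6.1359]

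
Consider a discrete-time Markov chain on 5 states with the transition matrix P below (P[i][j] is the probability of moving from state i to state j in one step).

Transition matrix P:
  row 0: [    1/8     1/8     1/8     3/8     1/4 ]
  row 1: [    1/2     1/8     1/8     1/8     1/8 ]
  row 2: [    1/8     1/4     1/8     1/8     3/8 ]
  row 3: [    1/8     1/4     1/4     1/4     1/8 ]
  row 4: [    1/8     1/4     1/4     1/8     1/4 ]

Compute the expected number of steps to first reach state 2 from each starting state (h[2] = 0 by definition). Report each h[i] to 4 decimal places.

First-step conditioning: h[2] = 0; for i ≠ 2, h[i] = 1 + Σ_k P[i][k]·h[k].
  h[0] = 1 + 1/8·h[0] + 1/8·h[1] + 3/8·h[3] + 1/4·h[4]
  h[1] = 1 + 1/2·h[0] + 1/8·h[1] + 1/8·h[3] + 1/8·h[4]
  h[3] = 1 + 1/8·h[0] + 1/4·h[1] + 1/4·h[3] + 1/8·h[4]
  h[4] = 1 + 1/8·h[0] + 1/4·h[1] + 1/8·h[3] + 1/4·h[4]
Solving the 4×4 linear system over states ≠ 2 gives exactly h = [83/15, 86/15, 0, 5, 5] (h[2] = 0 is the target).

h = [5.5333, 5.7333, 0.0000, 5.0000, 5.0000]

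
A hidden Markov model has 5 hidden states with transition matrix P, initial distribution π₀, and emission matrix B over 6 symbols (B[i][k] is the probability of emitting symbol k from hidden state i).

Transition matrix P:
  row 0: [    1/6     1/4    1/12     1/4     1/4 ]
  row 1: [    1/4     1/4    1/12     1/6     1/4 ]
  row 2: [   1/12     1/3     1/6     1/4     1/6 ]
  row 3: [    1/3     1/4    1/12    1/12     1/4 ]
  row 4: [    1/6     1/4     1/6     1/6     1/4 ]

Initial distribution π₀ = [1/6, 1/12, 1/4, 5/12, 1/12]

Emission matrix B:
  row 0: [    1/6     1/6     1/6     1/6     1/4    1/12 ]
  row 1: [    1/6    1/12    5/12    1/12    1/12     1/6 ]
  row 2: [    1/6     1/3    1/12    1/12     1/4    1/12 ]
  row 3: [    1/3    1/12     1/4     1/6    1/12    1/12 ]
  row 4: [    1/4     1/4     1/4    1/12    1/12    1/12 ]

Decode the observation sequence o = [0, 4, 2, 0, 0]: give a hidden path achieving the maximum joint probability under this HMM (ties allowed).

t=0: δ = [2.778e-02, 1.389e-02, 4.167e-02, 1.389e-01, 2.083e-02]  (obs o_0=0)
t=1: δ = [1.157e-02, 2.894e-03, 2.894e-03, 9.645e-04, 2.894e-03]  ψ = [3, 3, 3, 3, 3]  (obs o_1=4)
t=2: δ = [3.215e-04, 1.206e-03, 8.038e-05, 7.234e-04, 7.234e-04]  ψ = [0, 0, 0, 0, 0]  (obs o_2=2)
t=3: δ = [5.023e-05, 5.023e-05, 2.009e-05, 6.698e-05, 7.535e-05]  ψ = [1, 1, 4, 1, 1]  (obs o_3=0)
t=4: δ = [3.721e-06, 3.140e-06, 2.093e-06, 4.186e-06, 4.710e-06]  ψ = [3, 4, 4, 0, 4]  (obs o_4=0)
backtrack: best end state = 4; path = [3, 0, 1, 4, 4]

path = [3, 0, 1, 4, 4]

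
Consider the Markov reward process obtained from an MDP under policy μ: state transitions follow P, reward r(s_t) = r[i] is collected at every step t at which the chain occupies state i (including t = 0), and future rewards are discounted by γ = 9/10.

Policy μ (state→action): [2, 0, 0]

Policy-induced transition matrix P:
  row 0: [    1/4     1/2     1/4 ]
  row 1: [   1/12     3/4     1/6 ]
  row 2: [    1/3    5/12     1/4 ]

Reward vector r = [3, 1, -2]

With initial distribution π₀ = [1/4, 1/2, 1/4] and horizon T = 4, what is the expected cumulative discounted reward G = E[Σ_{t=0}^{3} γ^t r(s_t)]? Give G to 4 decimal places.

G = 2.5524

t=0: π = [0.2500, 0.5000, 0.2500], E[r] = 0.7500, γ^t·E[r] = 0.750000, running G = 0.750000
t=1: π = [0.1875, 0.6042, 0.2083], E[r] = 0.7500, γ^t·E[r] = 0.675000, running G = 1.425000
t=2: π = [0.1667, 0.6337, 0.1997], E[r] = 0.7344, γ^t·E[r] = 0.594844, running G = 2.019844
t=3: π = [0.1610, 0.6418, 0.1972], E[r] = 0.7305, γ^t·E[r] = 0.532512, running G = 2.552355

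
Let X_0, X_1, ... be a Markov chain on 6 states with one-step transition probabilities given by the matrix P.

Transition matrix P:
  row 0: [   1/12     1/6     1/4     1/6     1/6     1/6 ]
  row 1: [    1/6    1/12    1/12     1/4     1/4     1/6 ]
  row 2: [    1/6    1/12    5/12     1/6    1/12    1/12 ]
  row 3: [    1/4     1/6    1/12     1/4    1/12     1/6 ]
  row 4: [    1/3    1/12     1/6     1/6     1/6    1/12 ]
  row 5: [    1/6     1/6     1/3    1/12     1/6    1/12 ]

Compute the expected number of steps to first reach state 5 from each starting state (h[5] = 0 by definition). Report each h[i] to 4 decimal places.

First-step conditioning: h[5] = 0; for i ≠ 5, h[i] = 1 + Σ_k P[i][k]·h[k].
  h[0] = 1 + 1/12·h[0] + 1/6·h[1] + 1/4·h[2] + 1/6·h[3] + 1/6·h[4]
  h[1] = 1 + 1/6·h[0] + 1/12·h[1] + 1/12·h[2] + 1/4·h[3] + 1/4·h[4]
  h[2] = 1 + 1/6·h[0] + 1/12·h[1] + 5/12·h[2] + 1/6·h[3] + 1/12·h[4]
  h[3] = 1 + 1/4·h[0] + 1/6·h[1] + 1/12·h[2] + 1/4·h[3] + 1/12·h[4]
  h[4] = 1 + 1/3·h[0] + 1/12·h[1] + 1/6·h[2] + 1/6·h[3] + 1/6·h[4]
Solving the 5×5 linear system over states ≠ 5 gives exactly h = [202116/27547, 200028/27547, 220992/27547, 197280/27547, 217560/27547, 0] (h[5] = 0 is the target).

h = [7.3371, 7.2613, 8.0224, 7.1616, 7.8978, 0.0000]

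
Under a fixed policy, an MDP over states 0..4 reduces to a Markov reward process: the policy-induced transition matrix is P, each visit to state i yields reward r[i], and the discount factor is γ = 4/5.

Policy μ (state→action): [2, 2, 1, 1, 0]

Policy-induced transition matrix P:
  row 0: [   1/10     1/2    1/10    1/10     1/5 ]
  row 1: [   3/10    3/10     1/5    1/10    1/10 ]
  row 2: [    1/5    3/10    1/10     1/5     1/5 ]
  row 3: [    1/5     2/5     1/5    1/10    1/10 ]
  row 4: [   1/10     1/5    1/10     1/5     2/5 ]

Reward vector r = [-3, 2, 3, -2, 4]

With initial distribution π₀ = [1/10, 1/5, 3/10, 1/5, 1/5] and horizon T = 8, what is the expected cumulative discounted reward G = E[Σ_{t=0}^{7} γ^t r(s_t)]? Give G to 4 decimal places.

G = 4.6102

t=0: π = [0.1000, 0.2000, 0.3000, 0.2000, 0.2000], E[r] = 1.4000, γ^t·E[r] = 1.400000, running G = 1.400000
t=1: π = [0.1900, 0.3200, 0.1400, 0.1500, 0.2000], E[r] = 0.9900, γ^t·E[r] = 0.792000, running G = 2.192000
t=2: π = [0.1930, 0.3330, 0.1470, 0.1340, 0.1930], E[r] = 1.0320, γ^t·E[r] = 0.660480, running G = 2.852480
t=3: π = [0.1947, 0.3327, 0.1467, 0.1340, 0.1919], E[r] = 1.0210, γ^t·E[r] = 0.522752, running G = 3.375232
t=4: π = [0.1946, 0.3332, 0.1467, 0.1339, 0.1917], E[r] = 1.0216, γ^t·E[r] = 0.418447, running G = 3.793679
t=5: π = [0.1947, 0.3331, 0.1467, 0.1338, 0.1916], E[r] = 1.0212, γ^t·E[r] = 0.334632, running G = 4.128311
t=6: π = [0.1947, 0.3332, 0.1467, 0.1338, 0.1916], E[r] = 1.0212, γ^t·E[r] = 0.267706, running G = 4.396017
t=7: π = [0.1947, 0.3332, 0.1467, 0.1338, 0.1916], E[r] = 1.0212, γ^t·E[r] = 0.214161, running G = 4.610178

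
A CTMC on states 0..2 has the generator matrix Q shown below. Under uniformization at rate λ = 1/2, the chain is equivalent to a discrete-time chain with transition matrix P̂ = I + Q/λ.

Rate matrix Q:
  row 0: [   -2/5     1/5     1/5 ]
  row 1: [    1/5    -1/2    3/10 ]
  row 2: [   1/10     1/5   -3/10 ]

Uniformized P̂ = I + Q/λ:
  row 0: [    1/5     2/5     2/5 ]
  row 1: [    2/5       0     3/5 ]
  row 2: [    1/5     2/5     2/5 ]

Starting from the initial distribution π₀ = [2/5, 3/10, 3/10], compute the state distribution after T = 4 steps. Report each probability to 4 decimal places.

π = [0.2570, 0.2861, 0.4570]

t=0: π = [0.4000, 0.3000, 0.3000]
t=1: π = [0.2600, 0.2800, 0.4600]
t=2: π = [0.2560, 0.2880, 0.4560]
t=3: π = [0.2576, 0.2848, 0.4576]
t=4: π = [0.2570, 0.2861, 0.4570]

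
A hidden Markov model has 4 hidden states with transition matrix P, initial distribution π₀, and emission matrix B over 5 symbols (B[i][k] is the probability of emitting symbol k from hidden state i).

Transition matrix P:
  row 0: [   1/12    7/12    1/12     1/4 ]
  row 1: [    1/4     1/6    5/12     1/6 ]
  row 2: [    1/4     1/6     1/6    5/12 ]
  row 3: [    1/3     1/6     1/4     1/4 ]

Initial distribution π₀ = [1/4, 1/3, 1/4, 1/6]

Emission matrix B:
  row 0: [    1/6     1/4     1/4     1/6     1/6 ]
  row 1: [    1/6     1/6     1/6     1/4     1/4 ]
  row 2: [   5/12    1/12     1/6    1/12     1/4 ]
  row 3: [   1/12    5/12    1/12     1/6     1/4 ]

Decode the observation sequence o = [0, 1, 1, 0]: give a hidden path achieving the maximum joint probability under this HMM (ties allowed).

t=0: δ = [4.167e-02, 5.556e-02, 1.042e-01, 1.389e-02]  (obs o_0=0)
t=1: δ = [6.510e-03, 4.051e-03, 1.929e-03, 1.808e-02]  ψ = [2, 0, 1, 2]  (obs o_1=1)
t=2: δ = [1.507e-03, 6.330e-04, 3.768e-04, 1.884e-03]  ψ = [3, 0, 3, 3]  (obs o_2=1)
t=3: δ = [1.047e-04, 1.465e-04, 1.962e-04, 3.925e-05]  ψ = [3, 0, 3, 3]  (obs o_3=0)
backtrack: best end state = 2; path = [2, 3, 3, 2]

path = [2, 3, 3, 2]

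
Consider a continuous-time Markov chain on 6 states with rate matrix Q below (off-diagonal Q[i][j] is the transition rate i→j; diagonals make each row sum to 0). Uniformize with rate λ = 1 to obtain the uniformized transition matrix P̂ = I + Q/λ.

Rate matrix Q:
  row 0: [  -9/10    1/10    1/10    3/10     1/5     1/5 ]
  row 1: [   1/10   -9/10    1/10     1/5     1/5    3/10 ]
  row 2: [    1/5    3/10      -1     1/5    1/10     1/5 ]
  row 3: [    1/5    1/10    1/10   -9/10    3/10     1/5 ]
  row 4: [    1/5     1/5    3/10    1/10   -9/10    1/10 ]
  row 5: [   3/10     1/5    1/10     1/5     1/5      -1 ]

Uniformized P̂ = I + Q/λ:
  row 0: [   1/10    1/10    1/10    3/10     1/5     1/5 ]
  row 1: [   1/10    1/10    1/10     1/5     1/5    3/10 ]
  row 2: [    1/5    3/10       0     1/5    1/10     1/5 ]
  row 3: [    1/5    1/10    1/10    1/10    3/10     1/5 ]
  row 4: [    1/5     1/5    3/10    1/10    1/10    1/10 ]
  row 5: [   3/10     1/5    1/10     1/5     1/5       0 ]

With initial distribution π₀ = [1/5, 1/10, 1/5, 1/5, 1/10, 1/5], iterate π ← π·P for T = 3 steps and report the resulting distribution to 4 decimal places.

t=0: π = [0.2000, 0.1000, 0.2000, 0.2000, 0.1000, 0.2000]
t=1: π = [0.1900, 0.1700, 0.1000, 0.1900, 0.1900, 0.1600]
t=2: π = [0.1800, 0.1550, 0.1280, 0.1810, 0.1900, 0.1660]
t=3: π = [0.1831, 0.1612, 0.1252, 0.1809, 0.1863, 0.1633]

π = [0.1831, 0.1612, 0.1252, 0.1809, 0.1863, 0.1633]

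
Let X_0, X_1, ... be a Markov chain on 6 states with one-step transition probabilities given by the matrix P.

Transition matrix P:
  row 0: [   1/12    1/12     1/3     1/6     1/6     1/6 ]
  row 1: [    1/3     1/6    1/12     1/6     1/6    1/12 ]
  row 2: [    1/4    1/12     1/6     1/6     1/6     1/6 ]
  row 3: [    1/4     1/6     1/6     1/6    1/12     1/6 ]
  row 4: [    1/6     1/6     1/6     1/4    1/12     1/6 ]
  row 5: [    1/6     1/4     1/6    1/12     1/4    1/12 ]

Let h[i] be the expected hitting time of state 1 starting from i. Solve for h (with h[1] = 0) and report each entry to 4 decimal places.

First-step conditioning: h[1] = 0; for i ≠ 1, h[i] = 1 + Σ_k P[i][k]·h[k].
  h[0] = 1 + 1/12·h[0] + 1/3·h[2] + 1/6·h[3] + 1/6·h[4] + 1/6·h[5]
  h[2] = 1 + 1/4·h[0] + 1/6·h[2] + 1/6·h[3] + 1/6·h[4] + 1/6·h[5]
  h[3] = 1 + 1/4·h[0] + 1/6·h[2] + 1/6·h[3] + 1/12·h[4] + 1/6·h[5]
  h[4] = 1 + 1/6·h[0] + 1/6·h[2] + 1/4·h[3] + 1/12·h[4] + 1/6·h[5]
  h[5] = 1 + 1/6·h[0] + 1/6·h[2] + 1/12·h[3] + 1/4·h[4] + 1/12·h[5]
Solving the 5×5 linear system over states ≠ 1 gives exactly h = [8164/1107, 0, 8164/1107, 7540/1107, 832/123, 6904/1107] (h[1] = 0 is the target).

h = [7.3749, 0.0000, 7.3749, 6.8112, 6.7642, 6.2367]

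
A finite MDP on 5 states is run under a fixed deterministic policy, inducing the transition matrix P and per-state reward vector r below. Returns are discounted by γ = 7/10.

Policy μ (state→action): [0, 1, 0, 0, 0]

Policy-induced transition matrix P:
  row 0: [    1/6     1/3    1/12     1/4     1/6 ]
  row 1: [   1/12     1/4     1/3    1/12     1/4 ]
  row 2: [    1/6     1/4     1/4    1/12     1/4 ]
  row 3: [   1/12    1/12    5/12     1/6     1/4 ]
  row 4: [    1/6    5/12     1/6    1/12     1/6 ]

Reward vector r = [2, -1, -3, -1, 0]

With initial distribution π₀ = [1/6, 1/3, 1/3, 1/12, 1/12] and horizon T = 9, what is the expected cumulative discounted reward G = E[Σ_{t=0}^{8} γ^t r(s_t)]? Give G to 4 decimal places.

t=0: π = [0.1667, 0.3333, 0.3333, 0.0833, 0.0833], E[r] = -1.0833, γ^t·E[r] = -1.083333, running G = -1.083333
t=1: π = [0.1319, 0.2639, 0.2569, 0.1181, 0.2292], E[r] = -0.8889, γ^t·E[r] = -0.622222, running G = -1.705556
t=2: π = [0.1348, 0.2795, 0.2506, 0.1152, 0.2199], E[r] = -0.8767, γ^t·E[r] = -0.429601, running G = -2.135156
t=3: π = [0.1338, 0.2787, 0.2517, 0.1154, 0.2204], E[r] = -0.8816, γ^t·E[r] = -0.302391, running G = -2.437547
t=4: π = [0.1338, 0.2787, 0.2518, 0.1152, 0.2205], E[r] = -0.8816, γ^t·E[r] = -0.211679, running G = -2.649226
t=5: π = [0.1338, 0.2787, 0.2518, 0.1152, 0.2205], E[r] = -0.8815, γ^t·E[r] = -0.148154, running G = -2.797380
t=6: π = [0.1338, 0.2787, 0.2518, 0.1152, 0.2205], E[r] = -0.8815, γ^t·E[r] = -0.103709, running G = -2.901089
t=7: π = [0.1338, 0.2787, 0.2518, 0.1152, 0.2205], E[r] = -0.8815, γ^t·E[r] = -0.072597, running G = -2.973686
t=8: π = [0.1338, 0.2787, 0.2518, 0.1152, 0.2205], E[r] = -0.8815, γ^t·E[r] = -0.050818, running G = -3.024503

G = -3.0245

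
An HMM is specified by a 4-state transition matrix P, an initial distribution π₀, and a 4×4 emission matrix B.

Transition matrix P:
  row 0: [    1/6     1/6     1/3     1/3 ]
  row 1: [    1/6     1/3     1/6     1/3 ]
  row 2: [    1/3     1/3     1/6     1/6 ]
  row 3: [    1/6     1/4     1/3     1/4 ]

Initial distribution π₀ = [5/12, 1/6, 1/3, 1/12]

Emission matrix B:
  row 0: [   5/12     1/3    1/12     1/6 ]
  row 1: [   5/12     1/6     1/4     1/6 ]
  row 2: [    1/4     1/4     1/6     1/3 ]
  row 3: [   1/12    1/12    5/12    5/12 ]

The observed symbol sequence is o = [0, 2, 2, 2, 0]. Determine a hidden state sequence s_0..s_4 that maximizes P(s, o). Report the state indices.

path = [0, 3, 3, 3, 1]

t=0: δ = [1.736e-01, 6.944e-02, 8.333e-02, 6.944e-03]  (obs o_0=0)
t=1: δ = [2.411e-03, 7.234e-03, 9.645e-03, 2.411e-02]  ψ = [0, 0, 0, 0]  (obs o_1=2)
t=2: δ = [3.349e-04, 1.507e-03, 1.340e-03, 2.512e-03]  ψ = [3, 3, 3, 3]  (obs o_2=2)
t=3: δ = [3.721e-05, 1.570e-04, 1.395e-04, 2.616e-04]  ψ = [2, 3, 3, 3]  (obs o_3=2)
t=4: δ = [1.938e-05, 2.725e-05, 2.180e-05, 5.451e-06]  ψ = [2, 3, 3, 3]  (obs o_4=0)
backtrack: best end state = 1; path = [0, 3, 3, 3, 1]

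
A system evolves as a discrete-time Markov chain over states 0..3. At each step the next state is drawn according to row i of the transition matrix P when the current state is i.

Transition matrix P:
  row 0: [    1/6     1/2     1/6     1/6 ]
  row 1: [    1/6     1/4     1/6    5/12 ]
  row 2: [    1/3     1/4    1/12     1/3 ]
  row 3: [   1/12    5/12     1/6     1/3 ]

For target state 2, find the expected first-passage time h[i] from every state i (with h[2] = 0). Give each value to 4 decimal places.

h = [6.0000, 6.0000, 0.0000, 6.0000]

First-step conditioning: h[2] = 0; for i ≠ 2, h[i] = 1 + Σ_k P[i][k]·h[k].
  h[0] = 1 + 1/6·h[0] + 1/2·h[1] + 1/6·h[3]
  h[1] = 1 + 1/6·h[0] + 1/4·h[1] + 5/12·h[3]
  h[3] = 1 + 1/12·h[0] + 5/12·h[1] + 1/3·h[3]
Solving the 3×3 linear system over states ≠ 2 gives exactly h = [6, 6, 0, 6] (h[2] = 0 is the target).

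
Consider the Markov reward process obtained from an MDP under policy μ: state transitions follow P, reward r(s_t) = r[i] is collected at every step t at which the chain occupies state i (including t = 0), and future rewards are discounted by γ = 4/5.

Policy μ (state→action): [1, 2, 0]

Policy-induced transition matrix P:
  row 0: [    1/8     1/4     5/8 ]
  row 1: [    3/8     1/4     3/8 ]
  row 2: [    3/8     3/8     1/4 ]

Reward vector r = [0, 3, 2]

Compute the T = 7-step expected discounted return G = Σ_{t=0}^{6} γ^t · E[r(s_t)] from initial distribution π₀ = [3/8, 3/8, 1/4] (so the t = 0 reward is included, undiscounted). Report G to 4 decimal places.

G = 6.6549

t=0: π = [0.3750, 0.3750, 0.2500], E[r] = 1.6250, γ^t·E[r] = 1.625000, running G = 1.625000
t=1: π = [0.2813, 0.2813, 0.4375], E[r] = 1.7188, γ^t·E[r] = 1.375000, running G = 3.000000
t=2: π = [0.3047, 0.3047, 0.3906], E[r] = 1.6953, γ^t·E[r] = 1.085000, running G = 4.085000
t=3: π = [0.2988, 0.2988, 0.4023], E[r] = 1.7012, γ^t·E[r] = 0.871000, running G = 4.956000
t=4: π = [0.3003, 0.3003, 0.3994], E[r] = 1.6997, γ^t·E[r] = 0.696200, running G = 5.652200
t=5: π = [0.2999, 0.2999, 0.4001], E[r] = 1.7001, γ^t·E[r] = 0.557080, running G = 6.209280
t=6: π = [0.3000, 0.3000, 0.4000], E[r] = 1.7000, γ^t·E[r] = 0.445640, running G = 6.654920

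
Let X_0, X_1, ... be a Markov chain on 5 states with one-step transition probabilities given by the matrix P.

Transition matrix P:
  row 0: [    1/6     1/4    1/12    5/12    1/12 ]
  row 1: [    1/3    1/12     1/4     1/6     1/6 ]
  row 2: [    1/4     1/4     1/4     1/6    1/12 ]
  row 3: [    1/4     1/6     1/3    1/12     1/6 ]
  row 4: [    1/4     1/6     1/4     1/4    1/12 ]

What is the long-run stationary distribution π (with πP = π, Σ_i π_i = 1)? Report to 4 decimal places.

π = [0.2454, 0.1902, 0.2274, 0.2195, 0.1175]

Balance equations π_j = Σ_i π_i·P[i][j]:
  π_0 = 1/6·π_0 + 1/3·π_1 + 1/4·π_2 + 1/4·π_3 + 1/4·π_4
  π_1 = 1/4·π_0 + 1/12·π_1 + 1/4·π_2 + 1/6·π_3 + 1/6·π_4
  π_2 = 1/12·π_0 + 1/4·π_1 + 1/4·π_2 + 1/3·π_3 + 1/4·π_4
  π_3 = 5/12·π_0 + 1/6·π_1 + 1/6·π_2 + 1/12·π_3 + 1/4·π_4
  normalize: π_0 + π_1 + π_2 + π_3 + π_4 = 1
Solving the linear system gives exactly π = [6977/28431, 416/2187, 2155/9477, 6241/28431, 3340/28431].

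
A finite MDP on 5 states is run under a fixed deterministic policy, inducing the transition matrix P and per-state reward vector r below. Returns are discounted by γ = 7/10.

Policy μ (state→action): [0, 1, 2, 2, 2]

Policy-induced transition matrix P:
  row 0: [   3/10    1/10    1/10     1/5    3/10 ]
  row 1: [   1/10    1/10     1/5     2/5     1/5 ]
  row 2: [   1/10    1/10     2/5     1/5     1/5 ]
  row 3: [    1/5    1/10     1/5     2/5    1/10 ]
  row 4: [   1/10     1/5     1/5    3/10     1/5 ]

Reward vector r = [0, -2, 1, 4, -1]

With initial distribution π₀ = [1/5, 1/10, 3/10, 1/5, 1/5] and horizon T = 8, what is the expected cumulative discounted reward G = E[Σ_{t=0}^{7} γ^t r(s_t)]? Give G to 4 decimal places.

G = 2.8044

t=0: π = [0.2000, 0.1000, 0.3000, 0.2000, 0.2000], E[r] = 0.7000, γ^t·E[r] = 0.700000, running G = 0.700000
t=1: π = [0.1600, 0.1200, 0.2400, 0.2800, 0.2000], E[r] = 0.9200, γ^t·E[r] = 0.644000, running G = 1.344000
t=2: π = [0.1600, 0.1200, 0.2320, 0.3000, 0.1880], E[r] = 1.0040, γ^t·E[r] = 0.491960, running G = 1.835960
t=3: π = [0.1620, 0.1188, 0.2304, 0.3028, 0.1860], E[r] = 1.0180, γ^t·E[r] = 0.349174, running G = 2.185134
t=4: π = [0.1627, 0.1186, 0.2299, 0.3029, 0.1859], E[r] = 1.0184, γ^t·E[r] = 0.244527, running G = 2.429661
t=5: π = [0.1628, 0.1186, 0.2297, 0.3029, 0.1860], E[r] = 1.0181, γ^t·E[r] = 0.171117, running G = 2.600779
t=6: π = [0.1629, 0.1186, 0.2297, 0.3029, 0.1860], E[r] = 1.0181, γ^t·E[r] = 0.119773, running G = 2.720552
t=7: π = [0.1629, 0.1186, 0.2296, 0.3029, 0.1860], E[r] = 1.0180, γ^t·E[r] = 0.083840, running G = 2.804392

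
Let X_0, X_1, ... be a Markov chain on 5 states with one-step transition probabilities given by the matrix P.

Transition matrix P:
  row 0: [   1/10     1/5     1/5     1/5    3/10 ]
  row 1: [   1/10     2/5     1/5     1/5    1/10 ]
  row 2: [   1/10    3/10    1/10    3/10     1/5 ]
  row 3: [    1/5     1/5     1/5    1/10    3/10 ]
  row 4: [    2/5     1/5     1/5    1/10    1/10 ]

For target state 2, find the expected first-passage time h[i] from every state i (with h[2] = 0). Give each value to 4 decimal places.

First-step conditioning: h[2] = 0; for i ≠ 2, h[i] = 1 + Σ_k P[i][k]·h[k].
  h[0] = 1 + 1/10·h[0] + 1/5·h[1] + 1/5·h[3] + 3/10·h[4]
  h[1] = 1 + 1/10·h[0] + 2/5·h[1] + 1/5·h[3] + 1/10·h[4]
  h[3] = 1 + 1/5·h[0] + 1/5·h[1] + 1/10·h[3] + 3/10·h[4]
  h[4] = 1 + 2/5·h[0] + 1/5·h[1] + 1/10·h[3] + 1/10·h[4]
Solving the 4×4 linear system over states ≠ 2 gives exactly h = [5, 5, 0, 5, 5] (h[2] = 0 is the target).

h = [5.0000, 5.0000, 0.0000, 5.0000, 5.0000]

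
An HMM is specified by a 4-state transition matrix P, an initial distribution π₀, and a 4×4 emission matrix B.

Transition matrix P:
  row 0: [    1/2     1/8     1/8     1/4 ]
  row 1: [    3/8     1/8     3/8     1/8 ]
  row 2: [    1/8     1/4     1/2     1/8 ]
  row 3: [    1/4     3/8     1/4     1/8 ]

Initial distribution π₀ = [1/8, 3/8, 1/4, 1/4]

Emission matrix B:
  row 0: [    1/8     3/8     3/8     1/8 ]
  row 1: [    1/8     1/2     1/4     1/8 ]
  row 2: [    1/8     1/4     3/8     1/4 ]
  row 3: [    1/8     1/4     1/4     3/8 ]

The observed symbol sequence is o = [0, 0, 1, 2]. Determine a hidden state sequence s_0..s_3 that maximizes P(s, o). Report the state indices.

path = [1, 0, 0, 0]

t=0: δ = [1.562e-02, 4.688e-02, 3.125e-02, 3.125e-02]  (obs o_0=0)
t=1: δ = [2.197e-03, 1.465e-03, 2.197e-03, 7.324e-04]  ψ = [1, 3, 1, 1]  (obs o_1=0)
t=2: δ = [4.120e-04, 2.747e-04, 2.747e-04, 1.373e-04]  ψ = [0, 2, 2, 0]  (obs o_2=1)
t=3: δ = [7.725e-05, 1.717e-05, 5.150e-05, 2.575e-05]  ψ = [0, 2, 2, 0]  (obs o_3=2)
backtrack: best end state = 0; path = [1, 0, 0, 0]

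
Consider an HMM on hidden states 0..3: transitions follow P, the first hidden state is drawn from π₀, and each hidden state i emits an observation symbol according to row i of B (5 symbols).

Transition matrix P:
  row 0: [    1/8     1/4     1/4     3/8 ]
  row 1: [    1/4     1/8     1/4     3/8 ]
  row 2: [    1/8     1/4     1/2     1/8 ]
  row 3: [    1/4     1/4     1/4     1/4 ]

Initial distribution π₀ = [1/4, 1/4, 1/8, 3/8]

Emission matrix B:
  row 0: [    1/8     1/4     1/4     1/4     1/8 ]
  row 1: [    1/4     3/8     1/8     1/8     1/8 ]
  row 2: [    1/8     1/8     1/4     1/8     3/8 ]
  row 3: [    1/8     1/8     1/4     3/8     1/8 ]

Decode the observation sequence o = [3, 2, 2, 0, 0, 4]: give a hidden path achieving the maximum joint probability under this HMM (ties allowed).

t=0: δ = [6.250e-02, 3.125e-02, 1.562e-02, 1.406e-01]  (obs o_0=3)
t=1: δ = [8.789e-03, 4.395e-03, 8.789e-03, 8.789e-03]  ψ = [3, 3, 3, 3]  (obs o_1=2)
t=2: δ = [5.493e-04, 2.747e-04, 1.099e-03, 8.240e-04]  ψ = [3, 0, 2, 0]  (obs o_2=2)
t=3: δ = [2.575e-05, 6.866e-05, 6.866e-05, 2.575e-05]  ψ = [3, 2, 2, 0]  (obs o_3=0)
t=4: δ = [2.146e-06, 4.292e-06, 4.292e-06, 3.219e-06]  ψ = [1, 2, 2, 1]  (obs o_4=0)
t=5: δ = [1.341e-07, 1.341e-07, 8.047e-07, 2.012e-07]  ψ = [1, 2, 2, 1]  (obs o_5=4)
backtrack: best end state = 2; path = [3, 2, 2, 2, 2, 2]

path = [3, 2, 2, 2, 2, 2]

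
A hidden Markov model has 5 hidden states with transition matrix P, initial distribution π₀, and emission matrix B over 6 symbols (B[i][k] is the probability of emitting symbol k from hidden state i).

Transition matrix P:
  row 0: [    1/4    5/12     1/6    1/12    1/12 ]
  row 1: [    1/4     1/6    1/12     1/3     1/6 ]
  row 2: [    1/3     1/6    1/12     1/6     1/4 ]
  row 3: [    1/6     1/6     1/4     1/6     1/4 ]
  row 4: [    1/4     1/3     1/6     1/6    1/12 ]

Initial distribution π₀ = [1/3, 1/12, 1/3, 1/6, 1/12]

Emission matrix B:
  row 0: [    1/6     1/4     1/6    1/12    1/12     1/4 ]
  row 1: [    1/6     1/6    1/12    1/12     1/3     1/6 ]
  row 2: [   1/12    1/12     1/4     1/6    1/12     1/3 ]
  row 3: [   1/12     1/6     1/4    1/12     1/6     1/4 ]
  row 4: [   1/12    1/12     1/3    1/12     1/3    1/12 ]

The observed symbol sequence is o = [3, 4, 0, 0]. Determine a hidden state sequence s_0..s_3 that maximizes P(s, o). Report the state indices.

path = [2, 4, 0, 1]

t=0: δ = [2.778e-02, 6.944e-03, 5.556e-02, 1.389e-02, 6.944e-03]  (obs o_0=3)
t=1: δ = [1.543e-03, 3.858e-03, 3.858e-04, 1.543e-03, 4.630e-03]  ψ = [2, 0, 0, 2, 2]  (obs o_1=4)
t=2: δ = [1.929e-04, 2.572e-04, 6.430e-05, 1.072e-04, 5.358e-05]  ψ = [4, 4, 4, 1, 1]  (obs o_2=0)
t=3: δ = [1.072e-05, 1.340e-05, 2.679e-06, 7.144e-06, 3.572e-06]  ψ = [1, 0, 0, 1, 1]  (obs o_3=0)
backtrack: best end state = 1; path = [2, 4, 0, 1]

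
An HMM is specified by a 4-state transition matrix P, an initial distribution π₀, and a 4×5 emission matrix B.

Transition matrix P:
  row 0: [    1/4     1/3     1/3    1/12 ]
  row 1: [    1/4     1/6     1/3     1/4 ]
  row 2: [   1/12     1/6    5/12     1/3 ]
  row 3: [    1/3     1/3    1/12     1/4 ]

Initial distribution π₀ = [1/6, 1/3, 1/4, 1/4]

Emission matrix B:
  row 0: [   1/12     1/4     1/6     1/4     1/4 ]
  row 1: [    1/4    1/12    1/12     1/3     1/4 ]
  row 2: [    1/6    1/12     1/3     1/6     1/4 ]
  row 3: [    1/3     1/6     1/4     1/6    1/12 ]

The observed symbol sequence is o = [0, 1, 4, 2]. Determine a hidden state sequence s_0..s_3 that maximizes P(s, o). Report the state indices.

path = [3, 0, 2, 2]

t=0: δ = [1.389e-02, 8.333e-02, 4.167e-02, 8.333e-02]  (obs o_0=0)
t=1: δ = [6.944e-03, 2.315e-03, 2.315e-03, 3.472e-03]  ψ = [3, 3, 1, 1]  (obs o_1=1)
t=2: δ = [4.340e-04, 5.787e-04, 5.787e-04, 7.234e-05]  ψ = [0, 0, 0, 3]  (obs o_2=4)
t=3: δ = [2.411e-05, 1.206e-05, 8.038e-05, 4.823e-05]  ψ = [1, 0, 2, 2]  (obs o_3=2)
backtrack: best end state = 2; path = [3, 0, 2, 2]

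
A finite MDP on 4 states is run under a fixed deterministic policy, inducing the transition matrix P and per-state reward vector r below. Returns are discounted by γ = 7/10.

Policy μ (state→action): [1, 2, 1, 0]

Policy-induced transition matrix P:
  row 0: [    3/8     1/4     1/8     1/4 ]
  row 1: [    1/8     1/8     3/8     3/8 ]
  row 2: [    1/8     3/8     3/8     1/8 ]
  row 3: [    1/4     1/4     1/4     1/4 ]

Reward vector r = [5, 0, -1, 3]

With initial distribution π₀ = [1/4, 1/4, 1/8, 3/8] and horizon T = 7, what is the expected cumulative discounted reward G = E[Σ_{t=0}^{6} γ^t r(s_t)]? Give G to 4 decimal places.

G = 5.4907

t=0: π = [0.2500, 0.2500, 0.1250, 0.3750], E[r] = 2.2500, γ^t·E[r] = 2.250000, running G = 2.250000
t=1: π = [0.2344, 0.2344, 0.2656, 0.2656], E[r] = 1.7031, γ^t·E[r] = 1.192188, running G = 3.442188
t=2: π = [0.2168, 0.2539, 0.2832, 0.2461], E[r] = 1.5391, γ^t·E[r] = 0.754141, running G = 4.196328
t=3: π = [0.2100, 0.2537, 0.2900, 0.2463], E[r] = 1.4988, γ^t·E[r] = 0.514081, running G = 4.710409
t=4: π = [0.2083, 0.2545, 0.2917, 0.2455], E[r] = 1.4861, γ^t·E[r] = 0.356801, running G = 5.067211
t=5: π = [0.2078, 0.2546, 0.2922, 0.2454], E[r] = 1.4826, γ^t·E[r] = 0.249176, running G = 5.316387
t=6: π = [0.2076, 0.2547, 0.2924, 0.2453], E[r] = 1.4815, γ^t·E[r] = 0.174302, running G = 5.490689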